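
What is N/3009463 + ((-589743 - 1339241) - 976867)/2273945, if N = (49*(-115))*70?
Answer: -9642008673263/6843353341535 ≈ -1.4090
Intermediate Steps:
N = -394450 (N = -5635*70 = -394450)
N/3009463 + ((-589743 - 1339241) - 976867)/2273945 = -394450/3009463 + ((-589743 - 1339241) - 976867)/2273945 = -394450*1/3009463 + (-1928984 - 976867)*(1/2273945) = -394450/3009463 - 2905851*1/2273945 = -394450/3009463 - 2905851/2273945 = -9642008673263/6843353341535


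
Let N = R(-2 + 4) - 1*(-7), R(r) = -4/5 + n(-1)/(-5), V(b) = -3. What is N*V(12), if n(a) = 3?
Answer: -84/5 ≈ -16.800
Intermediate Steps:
R(r) = -7/5 (R(r) = -4/5 + 3/(-5) = -4*1/5 + 3*(-1/5) = -4/5 - 3/5 = -7/5)
N = 28/5 (N = -7/5 - 1*(-7) = -7/5 + 7 = 28/5 ≈ 5.6000)
N*V(12) = (28/5)*(-3) = -84/5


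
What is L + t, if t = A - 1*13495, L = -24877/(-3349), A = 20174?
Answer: 22392848/3349 ≈ 6686.4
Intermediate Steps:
L = 24877/3349 (L = -24877*(-1/3349) = 24877/3349 ≈ 7.4282)
t = 6679 (t = 20174 - 1*13495 = 20174 - 13495 = 6679)
L + t = 24877/3349 + 6679 = 22392848/3349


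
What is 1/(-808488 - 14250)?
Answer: -1/822738 ≈ -1.2155e-6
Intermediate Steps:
1/(-808488 - 14250) = 1/(-822738) = -1/822738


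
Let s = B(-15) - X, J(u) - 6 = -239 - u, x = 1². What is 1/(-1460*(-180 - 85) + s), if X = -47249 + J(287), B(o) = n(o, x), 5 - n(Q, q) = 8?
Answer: 1/434666 ≈ 2.3006e-6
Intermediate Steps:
x = 1
n(Q, q) = -3 (n(Q, q) = 5 - 1*8 = 5 - 8 = -3)
J(u) = -233 - u (J(u) = 6 + (-239 - u) = -233 - u)
B(o) = -3
X = -47769 (X = -47249 + (-233 - 1*287) = -47249 + (-233 - 287) = -47249 - 520 = -47769)
s = 47766 (s = -3 - 1*(-47769) = -3 + 47769 = 47766)
1/(-1460*(-180 - 85) + s) = 1/(-1460*(-180 - 85) + 47766) = 1/(-1460*(-265) + 47766) = 1/(386900 + 47766) = 1/434666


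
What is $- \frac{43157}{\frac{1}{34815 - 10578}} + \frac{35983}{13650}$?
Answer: $- \frac{14277848216867}{13650} \approx -1.046 \cdot 10^{9}$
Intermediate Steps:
$- \frac{43157}{\frac{1}{34815 - 10578}} + \frac{35983}{13650} = - \frac{43157}{\frac{1}{24237}} + 35983 \cdot \frac{1}{13650} = - 43157 \frac{1}{\frac{1}{24237}} + \frac{35983}{13650} = \left(-43157\right) 24237 + \frac{35983}{13650} = -1045996209 + \frac{35983}{13650} = - \frac{14277848216867}{13650}$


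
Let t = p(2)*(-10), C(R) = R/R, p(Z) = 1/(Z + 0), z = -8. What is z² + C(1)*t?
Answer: 59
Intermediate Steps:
p(Z) = 1/Z
C(R) = 1
t = -5 (t = -10/2 = (½)*(-10) = -5)
z² + C(1)*t = (-8)² + 1*(-5) = 64 - 5 = 59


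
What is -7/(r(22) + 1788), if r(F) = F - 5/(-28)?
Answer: -196/50685 ≈ -0.0038670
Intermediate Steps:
r(F) = 5/28 + F (r(F) = F - 5*(-1/28) = F + 5/28 = 5/28 + F)
-7/(r(22) + 1788) = -7/((5/28 + 22) + 1788) = -7/(621/28 + 1788) = -7/(50685/28) = (28/50685)*(-7) = -196/50685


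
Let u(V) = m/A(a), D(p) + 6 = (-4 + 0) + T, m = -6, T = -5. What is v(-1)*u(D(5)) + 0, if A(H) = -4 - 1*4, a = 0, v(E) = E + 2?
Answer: ¾ ≈ 0.75000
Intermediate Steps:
v(E) = 2 + E
A(H) = -8 (A(H) = -4 - 4 = -8)
D(p) = -15 (D(p) = -6 + ((-4 + 0) - 5) = -6 + (-4 - 5) = -6 - 9 = -15)
u(V) = ¾ (u(V) = -6/(-8) = -6*(-⅛) = ¾)
v(-1)*u(D(5)) + 0 = (2 - 1)*(¾) + 0 = 1*(¾) + 0 = ¾ + 0 = ¾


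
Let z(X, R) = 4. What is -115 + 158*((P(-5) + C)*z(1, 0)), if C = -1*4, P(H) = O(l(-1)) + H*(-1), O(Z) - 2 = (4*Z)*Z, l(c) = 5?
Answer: 64981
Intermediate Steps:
O(Z) = 2 + 4*Z² (O(Z) = 2 + (4*Z)*Z = 2 + 4*Z²)
P(H) = 102 - H (P(H) = (2 + 4*5²) + H*(-1) = (2 + 4*25) - H = (2 + 100) - H = 102 - H)
C = -4
-115 + 158*((P(-5) + C)*z(1, 0)) = -115 + 158*(((102 - 1*(-5)) - 4)*4) = -115 + 158*(((102 + 5) - 4)*4) = -115 + 158*((107 - 4)*4) = -115 + 158*(103*4) = -115 + 158*412 = -115 + 65096 = 64981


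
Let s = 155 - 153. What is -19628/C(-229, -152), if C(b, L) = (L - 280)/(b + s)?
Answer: -1113889/108 ≈ -10314.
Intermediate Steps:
s = 2
C(b, L) = (-280 + L)/(2 + b) (C(b, L) = (L - 280)/(b + 2) = (-280 + L)/(2 + b))
-19628/C(-229, -152) = -19628*(2 - 229)/(-280 - 152) = -19628/(-432/(-227)) = -19628/((-1/227*(-432))) = -19628/432/227 = -19628*227/432 = -1113889/108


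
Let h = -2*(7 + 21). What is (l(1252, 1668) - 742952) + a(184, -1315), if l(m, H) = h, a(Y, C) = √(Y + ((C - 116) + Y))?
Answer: -743008 + I*√1063 ≈ -7.4301e+5 + 32.604*I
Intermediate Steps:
a(Y, C) = √(-116 + C + 2*Y) (a(Y, C) = √(Y + ((-116 + C) + Y)) = √(Y + (-116 + C + Y)) = √(-116 + C + 2*Y))
h = -56 (h = -2*28 = -56)
l(m, H) = -56
(l(1252, 1668) - 742952) + a(184, -1315) = (-56 - 742952) + √(-116 - 1315 + 2*184) = -743008 + √(-116 - 1315 + 368) = -743008 + √(-1063) = -743008 + I*√1063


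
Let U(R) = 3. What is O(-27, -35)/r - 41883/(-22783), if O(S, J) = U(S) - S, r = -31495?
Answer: 263684319/143510117 ≈ 1.8374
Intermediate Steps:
O(S, J) = 3 - S
O(-27, -35)/r - 41883/(-22783) = (3 - 1*(-27))/(-31495) - 41883/(-22783) = (3 + 27)*(-1/31495) - 41883*(-1/22783) = 30*(-1/31495) + 41883/22783 = -6/6299 + 41883/22783 = 263684319/143510117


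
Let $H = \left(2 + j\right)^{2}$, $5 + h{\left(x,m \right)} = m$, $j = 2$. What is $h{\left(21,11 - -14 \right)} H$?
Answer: $320$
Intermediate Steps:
$h{\left(x,m \right)} = -5 + m$
$H = 16$ ($H = \left(2 + 2\right)^{2} = 4^{2} = 16$)
$h{\left(21,11 - -14 \right)} H = \left(-5 + \left(11 - -14\right)\right) 16 = \left(-5 + \left(11 + 14\right)\right) 16 = \left(-5 + 25\right) 16 = 20 \cdot 16 = 320$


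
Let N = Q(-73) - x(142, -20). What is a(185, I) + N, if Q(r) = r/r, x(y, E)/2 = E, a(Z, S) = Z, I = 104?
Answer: 226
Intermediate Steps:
x(y, E) = 2*E
Q(r) = 1
N = 41 (N = 1 - 2*(-20) = 1 - 1*(-40) = 1 + 40 = 41)
a(185, I) + N = 185 + 41 = 226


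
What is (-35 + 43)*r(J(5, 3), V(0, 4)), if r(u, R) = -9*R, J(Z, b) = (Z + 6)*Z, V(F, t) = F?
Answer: 0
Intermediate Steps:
J(Z, b) = Z*(6 + Z) (J(Z, b) = (6 + Z)*Z = Z*(6 + Z))
(-35 + 43)*r(J(5, 3), V(0, 4)) = (-35 + 43)*(-9*0) = 8*0 = 0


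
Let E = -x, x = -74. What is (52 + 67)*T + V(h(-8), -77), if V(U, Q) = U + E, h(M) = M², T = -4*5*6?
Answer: -14142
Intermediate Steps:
T = -120 (T = -20*6 = -120)
E = 74 (E = -1*(-74) = 74)
V(U, Q) = 74 + U (V(U, Q) = U + 74 = 74 + U)
(52 + 67)*T + V(h(-8), -77) = (52 + 67)*(-120) + (74 + (-8)²) = 119*(-120) + (74 + 64) = -14280 + 138 = -14142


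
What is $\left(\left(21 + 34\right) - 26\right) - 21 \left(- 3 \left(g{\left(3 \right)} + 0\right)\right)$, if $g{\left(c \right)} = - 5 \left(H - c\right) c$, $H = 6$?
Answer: $-2806$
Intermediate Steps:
$g{\left(c \right)} = c \left(-30 + 5 c\right)$ ($g{\left(c \right)} = - 5 \left(6 - c\right) c = \left(-30 + 5 c\right) c = c \left(-30 + 5 c\right)$)
$\left(\left(21 + 34\right) - 26\right) - 21 \left(- 3 \left(g{\left(3 \right)} + 0\right)\right) = \left(\left(21 + 34\right) - 26\right) - 21 \left(- 3 \left(5 \cdot 3 \left(-6 + 3\right) + 0\right)\right) = \left(55 - 26\right) - 21 \left(- 3 \left(5 \cdot 3 \left(-3\right) + 0\right)\right) = 29 - 21 \left(- 3 \left(-45 + 0\right)\right) = 29 - 21 \left(\left(-3\right) \left(-45\right)\right) = 29 - 2835 = -2806$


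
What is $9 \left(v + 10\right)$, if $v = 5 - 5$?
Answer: $90$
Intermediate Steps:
$v = 0$ ($v = 5 - 5 = 0$)
$9 \left(v + 10\right) = 9 \left(0 + 10\right) = 9 \cdot 10 = 90$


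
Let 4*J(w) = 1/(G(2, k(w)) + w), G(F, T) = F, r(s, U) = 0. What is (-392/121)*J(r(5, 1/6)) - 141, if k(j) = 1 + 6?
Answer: -17110/121 ≈ -141.41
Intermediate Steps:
k(j) = 7
J(w) = 1/(4*(2 + w))
(-392/121)*J(r(5, 1/6)) - 141 = (-392/121)*(1/(4*(2 + 0))) - 141 = (-392*1/121)*((1/4)/2) - 141 = -98/(121*2) - 141 = -392/121*1/8 - 141 = -49/121 - 141 = -17110/121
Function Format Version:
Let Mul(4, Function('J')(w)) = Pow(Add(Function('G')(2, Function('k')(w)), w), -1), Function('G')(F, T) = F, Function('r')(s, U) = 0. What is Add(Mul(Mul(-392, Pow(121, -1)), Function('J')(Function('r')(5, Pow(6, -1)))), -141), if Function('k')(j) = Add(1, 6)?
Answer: Rational(-17110, 121) ≈ -141.41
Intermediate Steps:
Function('k')(j) = 7
Function('J')(w) = Mul(Rational(1, 4), Pow(Add(2, w), -1))
Add(Mul(Mul(-392, Pow(121, -1)), Function('J')(Function('r')(5, Pow(6, -1)))), -141) = Add(Mul(Mul(-392, Pow(121, -1)), Mul(Rational(1, 4), Pow(Add(2, 0), -1))), -141) = Add(Mul(Mul(-392, Rational(1, 121)), Mul(Rational(1, 4), Pow(2, -1))), -141) = Add(Mul(Rational(-392, 121), Mul(Rational(1, 4), Rational(1, 2))), -141) = Add(Mul(Rational(-392, 121), Rational(1, 8)), -141) = Add(Rational(-49, 121), -141) = Rational(-17110, 121)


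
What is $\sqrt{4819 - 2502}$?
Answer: $\sqrt{2317} \approx 48.135$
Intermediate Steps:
$\sqrt{4819 - 2502} = \sqrt{2317}$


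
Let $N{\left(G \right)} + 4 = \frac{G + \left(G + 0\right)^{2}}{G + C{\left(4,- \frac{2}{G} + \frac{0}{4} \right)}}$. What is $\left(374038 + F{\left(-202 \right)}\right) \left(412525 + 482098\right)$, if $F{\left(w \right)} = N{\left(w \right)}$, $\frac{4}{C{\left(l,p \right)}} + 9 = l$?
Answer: $\frac{56520412272553}{169} \approx 3.3444 \cdot 10^{11}$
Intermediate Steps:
$C{\left(l,p \right)} = \frac{4}{-9 + l}$
$N{\left(G \right)} = -4 + \frac{G + G^{2}}{- \frac{4}{5} + G}$ ($N{\left(G \right)} = -4 + \frac{G + \left(G + 0\right)^{2}}{G + \frac{4}{-9 + 4}} = -4 + \frac{G + G^{2}}{G + \frac{4}{-5}} = -4 + \frac{G + G^{2}}{G + 4 \left(- \frac{1}{5}\right)} = -4 + \frac{G + G^{2}}{G - \frac{4}{5}} = -4 + \frac{G + G^{2}}{- \frac{4}{5} + G}$)
$F{\left(w \right)} = \frac{16 - 15 w + 5 w^{2}}{-4 + 5 w}$
$\left(374038 + F{\left(-202 \right)}\right) \left(412525 + 482098\right) = \left(374038 + \frac{16 - -3030 + 5 \left(-202\right)^{2}}{-4 + 5 \left(-202\right)}\right) \left(412525 + 482098\right) = \left(374038 + \frac{16 + 3030 + 5 \cdot 40804}{-4 - 1010}\right) 894623 = \left(374038 + \frac{16 + 3030 + 204020}{-1014}\right) 894623 = \left(374038 - \frac{34511}{169}\right) 894623 = \frac{63177911}{169} \cdot 894623 = \frac{56520412272553}{169}$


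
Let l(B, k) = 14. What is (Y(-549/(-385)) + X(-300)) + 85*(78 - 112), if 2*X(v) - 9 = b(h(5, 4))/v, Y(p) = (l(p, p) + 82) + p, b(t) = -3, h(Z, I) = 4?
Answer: -42936263/15400 ≈ -2788.1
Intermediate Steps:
Y(p) = 96 + p (Y(p) = (14 + 82) + p = 96 + p)
X(v) = 9/2 - 3/(2*v) (X(v) = 9/2 + (-3/v)/2 = 9/2 - 3/(2*v))
(Y(-549/(-385)) + X(-300)) + 85*(78 - 112) = ((96 - 549/(-385)) + (3/2)*(-1 + 3*(-300))/(-300)) + 85*(78 - 112) = ((96 - 549*(-1/385)) + (3/2)*(-1/300)*(-1 - 900)) + 85*(-34) = ((96 + 549/385) + (3/2)*(-1/300)*(-901)) - 2890 = (37509/385 + 901/200) - 2890 = 1569737/15400 - 2890 = -42936263/15400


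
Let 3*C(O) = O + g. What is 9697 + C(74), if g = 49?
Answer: 9738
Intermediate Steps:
C(O) = 49/3 + O/3 (C(O) = (O + 49)/3 = (49 + O)/3 = 49/3 + O/3)
9697 + C(74) = 9697 + (49/3 + (1/3)*74) = 9697 + (49/3 + 74/3) = 9697 + 41 = 9738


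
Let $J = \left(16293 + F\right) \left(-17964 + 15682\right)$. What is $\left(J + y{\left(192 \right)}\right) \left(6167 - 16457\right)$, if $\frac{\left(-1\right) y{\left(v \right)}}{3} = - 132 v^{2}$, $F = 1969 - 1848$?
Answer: $235215035160$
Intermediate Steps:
$F = 121$ ($F = 1969 - 1848 = 121$)
$y{\left(v \right)} = 396 v^{2}$ ($y{\left(v \right)} = - 3 \left(- 132 v^{2}\right) = 396 v^{2}$)
$J = -37456748$ ($J = \left(16293 + 121\right) \left(-17964 + 15682\right) = 16414 \left(-2282\right) = -37456748$)
$\left(J + y{\left(192 \right)}\right) \left(6167 - 16457\right) = \left(-37456748 + 396 \cdot 192^{2}\right) \left(6167 - 16457\right) = \left(-37456748 + 396 \cdot 36864\right) \left(-10290\right) = \left(-37456748 + 14598144\right) \left(-10290\right) = \left(-22858604\right) \left(-10290\right) = 235215035160$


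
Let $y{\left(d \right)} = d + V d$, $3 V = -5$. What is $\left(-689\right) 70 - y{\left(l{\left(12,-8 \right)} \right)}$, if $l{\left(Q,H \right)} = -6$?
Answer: $-48234$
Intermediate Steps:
$V = - \frac{5}{3}$ ($V = \frac{1}{3} \left(-5\right) = - \frac{5}{3} \approx -1.6667$)
$y{\left(d \right)} = - \frac{2 d}{3}$ ($y{\left(d \right)} = d - \frac{5 d}{3} = - \frac{2 d}{3}$)
$\left(-689\right) 70 - y{\left(l{\left(12,-8 \right)} \right)} = \left(-689\right) 70 - \left(- \frac{2}{3}\right) \left(-6\right) = -48230 - 4 = -48234$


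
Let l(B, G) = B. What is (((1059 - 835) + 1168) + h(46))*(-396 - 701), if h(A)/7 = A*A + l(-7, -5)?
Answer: -17722035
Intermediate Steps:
h(A) = -49 + 7*A² (h(A) = 7*(A*A - 7) = 7*(A² - 7) = 7*(-7 + A²) = -49 + 7*A²)
(((1059 - 835) + 1168) + h(46))*(-396 - 701) = (((1059 - 835) + 1168) + (-49 + 7*46²))*(-396 - 701) = ((224 + 1168) + (-49 + 7*2116))*(-1097) = (1392 + (-49 + 14812))*(-1097) = (1392 + 14763)*(-1097) = 16155*(-1097) = -17722035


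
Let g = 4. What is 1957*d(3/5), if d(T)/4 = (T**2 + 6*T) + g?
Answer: 1557772/25 ≈ 62311.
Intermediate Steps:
d(T) = 16 + 4*T**2 + 24*T (d(T) = 4*((T**2 + 6*T) + 4) = 4*(4 + T**2 + 6*T) = 16 + 4*T**2 + 24*T)
1957*d(3/5) = 1957*(16 + 4*(3/5)**2 + 24*(3/5)) = 1957*(16 + 4*(9/25) + 72/5) = 1957*(16 + 36/25 + 72/5) = 1957*(796/25) = 1557772/25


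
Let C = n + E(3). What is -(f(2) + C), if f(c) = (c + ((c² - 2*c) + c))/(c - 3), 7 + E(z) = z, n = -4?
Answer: 12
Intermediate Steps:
E(z) = -7 + z
C = -8 (C = -4 + (-7 + 3) = -4 - 4 = -8)
f(c) = c²/(-3 + c) (f(c) = (c + (c² - c))/(-3 + c) = c²/(-3 + c))
-(f(2) + C) = -(2²/(-3 + 2) - 8) = -(4/(-1) - 8) = -(4*(-1) - 8) = -(-4 - 8) = -1*(-12) = 12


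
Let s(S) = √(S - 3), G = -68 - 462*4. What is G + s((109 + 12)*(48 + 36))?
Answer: -1916 + 3*√1129 ≈ -1815.2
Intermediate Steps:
G = -1916 (G = -68 - 77*24 = -68 - 1848 = -1916)
s(S) = √(-3 + S)
G + s((109 + 12)*(48 + 36)) = -1916 + √(-3 + (109 + 12)*(48 + 36)) = -1916 + √(-3 + 121*84) = -1916 + √(-3 + 10164) = -1916 + √10161 = -1916 + 3*√1129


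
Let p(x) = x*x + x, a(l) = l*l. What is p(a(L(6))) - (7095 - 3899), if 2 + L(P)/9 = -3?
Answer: 4099454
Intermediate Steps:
L(P) = -45 (L(P) = -18 + 9*(-3) = -18 - 27 = -45)
a(l) = l²
p(x) = x + x² (p(x) = x² + x = x + x²)
p(a(L(6))) - (7095 - 3899) = (-45)²*(1 + (-45)²) - (7095 - 3899) = 2025*(1 + 2025) - 1*3196 = 2025*2026 - 3196 = 4102650 - 3196 = 4099454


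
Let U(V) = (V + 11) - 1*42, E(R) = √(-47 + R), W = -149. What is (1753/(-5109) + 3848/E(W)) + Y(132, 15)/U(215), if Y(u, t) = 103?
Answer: 203675/940056 - 1924*I/7 ≈ 0.21666 - 274.86*I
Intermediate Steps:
U(V) = -31 + V (U(V) = (11 + V) - 42 = -31 + V)
(1753/(-5109) + 3848/E(W)) + Y(132, 15)/U(215) = (1753/(-5109) + 3848/(√(-47 - 149))) + 103/(-31 + 215) = (1753*(-1/5109) + 3848/(√(-196))) + 103/184 = (-1753/5109 + 3848/((14*I))) + 103*(1/184) = (-1753/5109 + 3848*(-I/14)) + 103/184 = (-1753/5109 - 1924*I/7) + 103/184 = 203675/940056 - 1924*I/7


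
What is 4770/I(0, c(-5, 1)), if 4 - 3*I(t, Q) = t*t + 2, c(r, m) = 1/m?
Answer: 7155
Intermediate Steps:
I(t, Q) = ⅔ - t²/3 (I(t, Q) = 4/3 - (t*t + 2)/3 = 4/3 - (t² + 2)/3 = 4/3 - (2 + t²)/3 = 4/3 + (-⅔ - t²/3) = ⅔ - t²/3)
4770/I(0, c(-5, 1)) = 4770/(⅔ - ⅓*0²) = 4770/(⅔ - ⅓*0) = 4770/(⅔ + 0) = 4770/(⅔) = 4770*(3/2) = 7155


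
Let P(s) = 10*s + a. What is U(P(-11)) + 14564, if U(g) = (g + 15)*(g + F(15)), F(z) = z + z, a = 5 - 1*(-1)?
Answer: 21150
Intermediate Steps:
a = 6 (a = 5 + 1 = 6)
P(s) = 6 + 10*s (P(s) = 10*s + 6 = 6 + 10*s)
F(z) = 2*z
U(g) = (15 + g)*(30 + g) (U(g) = (g + 15)*(g + 2*15) = (15 + g)*(g + 30) = (15 + g)*(30 + g))
U(P(-11)) + 14564 = (450 + (6 + 10*(-11))**2 + 45*(6 + 10*(-11))) + 14564 = (450 + (6 - 110)**2 + 45*(6 - 110)) + 14564 = (450 + (-104)**2 + 45*(-104)) + 14564 = (450 + 10816 - 4680) + 14564 = 6586 + 14564 = 21150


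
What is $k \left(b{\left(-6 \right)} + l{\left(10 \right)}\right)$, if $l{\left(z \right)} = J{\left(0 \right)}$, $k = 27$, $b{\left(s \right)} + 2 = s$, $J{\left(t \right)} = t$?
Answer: $-216$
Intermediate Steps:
$b{\left(s \right)} = -2 + s$
$l{\left(z \right)} = 0$
$k \left(b{\left(-6 \right)} + l{\left(10 \right)}\right) = 27 \left(\left(-2 - 6\right) + 0\right) = 27 \left(-8 + 0\right) = 27 \left(-8\right) = -216$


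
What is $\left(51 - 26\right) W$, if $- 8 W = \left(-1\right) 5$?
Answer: $\frac{125}{8} \approx 15.625$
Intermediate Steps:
$W = \frac{5}{8}$ ($W = - \frac{\left(-1\right) 5}{8} = \left(- \frac{1}{8}\right) \left(-5\right) = \frac{5}{8} \approx 0.625$)
$\left(51 - 26\right) W = \left(51 - 26\right) \frac{5}{8} = 25 \cdot \frac{5}{8} = \frac{125}{8}$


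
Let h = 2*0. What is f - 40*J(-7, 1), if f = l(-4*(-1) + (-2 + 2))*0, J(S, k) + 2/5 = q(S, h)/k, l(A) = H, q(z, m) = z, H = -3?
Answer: 296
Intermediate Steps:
h = 0
l(A) = -3
J(S, k) = -2/5 + S/k
f = 0 (f = -3*0 = 0)
f - 40*J(-7, 1) = 0 - 40*(-2/5 - 7/1) = 0 - 40*(-2/5 - 7*1) = 0 - 40*(-2/5 - 7) = 0 - 40*(-37/5) = 0 + 296 = 296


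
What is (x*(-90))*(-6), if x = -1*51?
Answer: -27540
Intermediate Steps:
x = -51
(x*(-90))*(-6) = -51*(-90)*(-6) = 4590*(-6) = -27540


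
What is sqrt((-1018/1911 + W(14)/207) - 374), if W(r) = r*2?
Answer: 2*I*sqrt(3690233482)/6279 ≈ 19.349*I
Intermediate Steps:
W(r) = 2*r
sqrt((-1018/1911 + W(14)/207) - 374) = sqrt((-1018/1911 + (2*14)/207) - 374) = sqrt((-1018*1/1911 + 28*(1/207)) - 374) = sqrt((-1018/1911 + 28/207) - 374) = sqrt(-52406/131859 - 374) = sqrt(-49367672/131859) = 2*I*sqrt(3690233482)/6279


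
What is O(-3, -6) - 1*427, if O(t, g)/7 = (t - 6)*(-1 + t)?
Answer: -175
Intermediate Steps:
O(t, g) = 7*(-1 + t)*(-6 + t) (O(t, g) = 7*((t - 6)*(-1 + t)) = 7*((-6 + t)*(-1 + t)) = 7*((-1 + t)*(-6 + t)) = 7*(-1 + t)*(-6 + t))
O(-3, -6) - 1*427 = (42 - 49*(-3) + 7*(-3)**2) - 1*427 = (42 + 147 + 7*9) - 427 = (42 + 147 + 63) - 427 = 252 - 427 = -175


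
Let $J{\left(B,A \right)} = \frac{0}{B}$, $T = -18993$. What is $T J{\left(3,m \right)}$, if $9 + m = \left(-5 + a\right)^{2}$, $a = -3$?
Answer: $0$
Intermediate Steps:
$m = 55$ ($m = -9 + \left(-5 - 3\right)^{2} = -9 + \left(-8\right)^{2} = -9 + 64 = 55$)
$J{\left(B,A \right)} = 0$
$T J{\left(3,m \right)} = \left(-18993\right) 0 = 0$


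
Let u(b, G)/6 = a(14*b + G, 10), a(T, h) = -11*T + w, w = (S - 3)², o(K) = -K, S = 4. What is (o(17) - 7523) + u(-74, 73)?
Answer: 56024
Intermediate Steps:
w = 1 (w = (4 - 3)² = 1² = 1)
a(T, h) = 1 - 11*T (a(T, h) = -11*T + 1 = 1 - 11*T)
u(b, G) = 6 - 924*b - 66*G (u(b, G) = 6*(1 - 11*(14*b + G)) = 6*(1 - 11*(G + 14*b)) = 6*(1 + (-154*b - 11*G)) = 6*(1 - 154*b - 11*G) = 6 - 924*b - 66*G)
(o(17) - 7523) + u(-74, 73) = (-1*17 - 7523) + (6 - 924*(-74) - 66*73) = (-17 - 7523) + (6 + 68376 - 4818) = -7540 + 63564 = 56024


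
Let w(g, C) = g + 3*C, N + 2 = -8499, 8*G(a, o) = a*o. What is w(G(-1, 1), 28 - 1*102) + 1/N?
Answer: -15106285/68008 ≈ -222.13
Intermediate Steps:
G(a, o) = a*o/8 (G(a, o) = (a*o)/8 = a*o/8)
N = -8501 (N = -2 - 8499 = -8501)
w(G(-1, 1), 28 - 1*102) + 1/N = ((⅛)*(-1)*1 + 3*(28 - 1*102)) + 1/(-8501) = (-⅛ + 3*(28 - 102)) - 1/8501 = (-⅛ + 3*(-74)) - 1/8501 = (-⅛ - 222) - 1/8501 = -1777/8 - 1/8501 = -15106285/68008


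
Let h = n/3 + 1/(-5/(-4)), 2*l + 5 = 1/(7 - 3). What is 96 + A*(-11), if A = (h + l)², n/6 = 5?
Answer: -1095659/1600 ≈ -684.79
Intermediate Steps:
n = 30 (n = 6*5 = 30)
l = -19/8 (l = -5/2 + 1/(2*(7 - 3)) = -5/2 + (½)/4 = -5/2 + (½)*(¼) = -5/2 + ⅛ = -19/8 ≈ -2.3750)
h = 54/5 (h = 30/3 + 1/(-5/(-4)) = 30*(⅓) + 1/(-5*(-¼)) = 10 + 1/(5/4) = 10 + 1*(⅘) = 10 + ⅘ = 54/5 ≈ 10.800)
A = 113569/1600 (A = (54/5 - 19/8)² = (337/40)² = 113569/1600 ≈ 70.981)
96 + A*(-11) = 96 + (113569/1600)*(-11) = 96 - 1249259/1600 = -1095659/1600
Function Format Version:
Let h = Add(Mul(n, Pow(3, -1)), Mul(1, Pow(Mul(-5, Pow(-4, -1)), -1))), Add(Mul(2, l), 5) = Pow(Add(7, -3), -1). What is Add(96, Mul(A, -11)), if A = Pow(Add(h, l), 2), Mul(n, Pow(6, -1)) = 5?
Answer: Rational(-1095659, 1600) ≈ -684.79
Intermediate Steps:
n = 30 (n = Mul(6, 5) = 30)
l = Rational(-19, 8) (l = Add(Rational(-5, 2), Mul(Rational(1, 2), Pow(Add(7, -3), -1))) = Add(Rational(-5, 2), Mul(Rational(1, 2), Pow(4, -1))) = Add(Rational(-5, 2), Mul(Rational(1, 2), Rational(1, 4))) = Add(Rational(-5, 2), Rational(1, 8)) = Rational(-19, 8) ≈ -2.3750)
h = Rational(54, 5) (h = Add(Mul(30, Pow(3, -1)), Mul(1, Pow(Mul(-5, Pow(-4, -1)), -1))) = Add(Mul(30, Rational(1, 3)), Mul(1, Pow(Mul(-5, Rational(-1, 4)), -1))) = Add(10, Mul(1, Pow(Rational(5, 4), -1))) = Add(10, Mul(1, Rational(4, 5))) = Add(10, Rational(4, 5)) = Rational(54, 5) ≈ 10.800)
A = Rational(113569, 1600) (A = Pow(Add(Rational(54, 5), Rational(-19, 8)), 2) = Pow(Rational(337, 40), 2) = Rational(113569, 1600) ≈ 70.981)
Add(96, Mul(A, -11)) = Add(96, Mul(Rational(113569, 1600), -11)) = Add(96, Rational(-1249259, 1600)) = Rational(-1095659, 1600)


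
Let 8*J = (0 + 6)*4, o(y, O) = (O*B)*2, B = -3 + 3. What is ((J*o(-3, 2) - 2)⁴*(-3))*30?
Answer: -1440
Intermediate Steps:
B = 0
o(y, O) = 0 (o(y, O) = (O*0)*2 = 0*2 = 0)
J = 3 (J = ((0 + 6)*4)/8 = (6*4)/8 = (⅛)*24 = 3)
((J*o(-3, 2) - 2)⁴*(-3))*30 = ((3*0 - 2)⁴*(-3))*30 = ((0 - 2)⁴*(-3))*30 = ((-2)⁴*(-3))*30 = (16*(-3))*30 = -48*30 = -1440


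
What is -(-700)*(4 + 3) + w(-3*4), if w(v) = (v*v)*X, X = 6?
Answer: 5764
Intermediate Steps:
w(v) = 6*v² (w(v) = (v*v)*6 = v²*6 = 6*v²)
-(-700)*(4 + 3) + w(-3*4) = -(-700)*(4 + 3) + 6*(-3*4)² = -(-700)*7 + 6*(-12)² = -140*(-35) + 6*144 = 4900 + 864 = 5764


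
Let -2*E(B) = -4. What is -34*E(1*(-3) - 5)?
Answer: -68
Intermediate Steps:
E(B) = 2 (E(B) = -½*(-4) = 2)
-34*E(1*(-3) - 5) = -34*2 = -68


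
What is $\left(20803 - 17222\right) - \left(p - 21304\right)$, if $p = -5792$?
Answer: $30677$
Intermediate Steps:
$\left(20803 - 17222\right) - \left(p - 21304\right) = \left(20803 - 17222\right) - \left(-5792 - 21304\right) = \left(20803 - 17222\right) - -27096 = 3581 + 27096 = 30677$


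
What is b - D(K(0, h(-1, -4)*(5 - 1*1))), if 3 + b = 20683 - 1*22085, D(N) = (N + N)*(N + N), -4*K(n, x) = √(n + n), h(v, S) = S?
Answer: -1405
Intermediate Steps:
K(n, x) = -√2*√n/4 (K(n, x) = -√(n + n)/4 = -√2*√n/4)
D(N) = 4*N² (D(N) = (2*N)*(2*N) = 4*N²)
b = -1405 (b = -3 + (20683 - 1*22085) = -3 + (20683 - 22085) = -3 - 1402 = -1405)
b - D(K(0, h(-1, -4)*(5 - 1*1))) = -1405 - 4*(-√2*√0/4)² = -1405 - 4*(-¼*√2*0)² = -1405 - 4*0² = -1405 - 4*0 = -1405 - 1*0 = -1405 + 0 = -1405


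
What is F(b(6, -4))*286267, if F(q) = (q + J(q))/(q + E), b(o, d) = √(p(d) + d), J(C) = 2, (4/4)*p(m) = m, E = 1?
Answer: 572534*(√2 - I)/(-I + 2*√2) ≈ 3.1807e+5 - 89965.0*I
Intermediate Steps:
p(m) = m
b(o, d) = √2*√d (b(o, d) = √(d + d) = √(2*d) = √2*√d)
F(q) = (2 + q)/(1 + q) (F(q) = (q + 2)/(q + 1) = (2 + q)/(1 + q))
F(b(6, -4))*286267 = ((2 + √2*√(-4))/(1 + √2*√(-4)))*286267 = ((2 + √2*(2*I))/(1 + √2*(2*I)))*286267 = ((2 + 2*I*√2)/(1 + 2*I*√2))*286267 = 286267*(2 + 2*I*√2)/(1 + 2*I*√2)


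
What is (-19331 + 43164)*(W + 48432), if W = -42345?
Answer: 145071471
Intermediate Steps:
(-19331 + 43164)*(W + 48432) = (-19331 + 43164)*(-42345 + 48432) = 23833*6087 = 145071471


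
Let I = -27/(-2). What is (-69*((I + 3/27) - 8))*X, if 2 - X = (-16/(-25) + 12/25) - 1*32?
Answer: -318251/25 ≈ -12730.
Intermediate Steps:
I = 27/2 (I = -27*(-½) = 27/2 ≈ 13.500)
X = 822/25 (X = 2 - ((-16/(-25) + 12/25) - 1*32) = 2 - ((-16*(-1/25) + 12*(1/25)) - 32) = 2 - ((16/25 + 12/25) - 32) = 2 - (28/25 - 32) = 2 - 1*(-772/25) = 2 + 772/25 = 822/25 ≈ 32.880)
(-69*((I + 3/27) - 8))*X = -69*((27/2 + 3/27) - 8)*(822/25) = -69*((27/2 + 3*(1/27)) - 8)*(822/25) = -69*((27/2 + ⅑) - 8)*(822/25) = -69*(245/18 - 8)*(822/25) = -69*101/18*(822/25) = -2323/6*822/25 = -318251/25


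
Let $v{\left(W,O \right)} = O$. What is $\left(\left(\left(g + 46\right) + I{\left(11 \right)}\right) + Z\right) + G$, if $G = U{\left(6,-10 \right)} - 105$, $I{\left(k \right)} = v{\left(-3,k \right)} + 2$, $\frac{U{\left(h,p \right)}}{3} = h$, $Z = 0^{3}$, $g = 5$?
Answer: $-23$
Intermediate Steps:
$Z = 0$
$U{\left(h,p \right)} = 3 h$
$I{\left(k \right)} = 2 + k$ ($I{\left(k \right)} = k + 2 = 2 + k$)
$G = -87$ ($G = 3 \cdot 6 - 105 = 18 - 105 = -87$)
$\left(\left(\left(g + 46\right) + I{\left(11 \right)}\right) + Z\right) + G = \left(\left(\left(5 + 46\right) + \left(2 + 11\right)\right) + 0\right) - 87 = \left(\left(51 + 13\right) + 0\right) - 87 = \left(64 + 0\right) - 87 = 64 - 87 = -23$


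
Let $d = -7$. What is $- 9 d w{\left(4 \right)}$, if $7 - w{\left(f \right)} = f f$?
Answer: $-567$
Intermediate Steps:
$w{\left(f \right)} = 7 - f^{2}$ ($w{\left(f \right)} = 7 - f f = 7 - f^{2}$)
$- 9 d w{\left(4 \right)} = \left(-9\right) \left(-7\right) \left(7 - 4^{2}\right) = 63 \left(7 - 16\right) = 63 \left(-9\right) = -567$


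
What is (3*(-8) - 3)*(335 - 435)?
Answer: 2700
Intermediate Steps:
(3*(-8) - 3)*(335 - 435) = (-24 - 3)*(-100) = -27*(-100) = 2700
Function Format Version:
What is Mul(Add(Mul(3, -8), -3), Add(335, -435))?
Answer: 2700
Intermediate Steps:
Mul(Add(Mul(3, -8), -3), Add(335, -435)) = Mul(Add(-24, -3), -100) = Mul(-27, -100) = 2700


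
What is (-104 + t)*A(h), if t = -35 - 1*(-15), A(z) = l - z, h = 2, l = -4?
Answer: 744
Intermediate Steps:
A(z) = -4 - z
t = -20 (t = -35 + 15 = -20)
(-104 + t)*A(h) = (-104 - 20)*(-4 - 1*2) = -124*(-4 - 2) = -124*(-6) = 744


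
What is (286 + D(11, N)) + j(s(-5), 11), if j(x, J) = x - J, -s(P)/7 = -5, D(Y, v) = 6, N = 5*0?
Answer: 316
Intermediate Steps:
N = 0
s(P) = 35 (s(P) = -7*(-5) = 35)
(286 + D(11, N)) + j(s(-5), 11) = (286 + 6) + (35 - 1*11) = 292 + (35 - 11) = 292 + 24 = 316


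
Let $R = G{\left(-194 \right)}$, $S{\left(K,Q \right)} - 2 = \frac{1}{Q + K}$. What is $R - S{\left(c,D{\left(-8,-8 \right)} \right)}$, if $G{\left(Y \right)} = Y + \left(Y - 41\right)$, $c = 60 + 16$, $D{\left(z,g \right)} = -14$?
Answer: $- \frac{26723}{62} \approx -431.02$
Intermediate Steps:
$c = 76$
$G{\left(Y \right)} = -41 + 2 Y$ ($G{\left(Y \right)} = Y + \left(Y - 41\right) = Y + \left(-41 + Y\right) = -41 + 2 Y$)
$S{\left(K,Q \right)} = 2 + \frac{1}{K + Q}$ ($S{\left(K,Q \right)} = 2 + \frac{1}{Q + K} = 2 + \frac{1}{K + Q}$)
$R = -429$ ($R = -41 + 2 \left(-194\right) = -41 - 388 = -429$)
$R - S{\left(c,D{\left(-8,-8 \right)} \right)} = -429 - \frac{1 + 2 \cdot 76 + 2 \left(-14\right)}{76 - 14} = -429 - \frac{1 + 152 - 28}{62} = -429 - \frac{1}{62} \cdot 125 = -429 - \frac{125}{62} = - \frac{26723}{62}$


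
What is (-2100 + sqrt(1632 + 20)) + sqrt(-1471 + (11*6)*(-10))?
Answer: -2100 + 2*sqrt(413) + I*sqrt(2131) ≈ -2059.4 + 46.163*I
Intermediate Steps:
(-2100 + sqrt(1632 + 20)) + sqrt(-1471 + (11*6)*(-10)) = (-2100 + sqrt(1652)) + sqrt(-1471 + 66*(-10)) = (-2100 + 2*sqrt(413)) + sqrt(-1471 - 660) = (-2100 + 2*sqrt(413)) + sqrt(-2131) = (-2100 + 2*sqrt(413)) + I*sqrt(2131) = -2100 + 2*sqrt(413) + I*sqrt(2131)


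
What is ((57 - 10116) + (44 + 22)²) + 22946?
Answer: 17243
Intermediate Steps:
((57 - 10116) + (44 + 22)²) + 22946 = (-10059 + 66²) + 22946 = (-10059 + 4356) + 22946 = -5703 + 22946 = 17243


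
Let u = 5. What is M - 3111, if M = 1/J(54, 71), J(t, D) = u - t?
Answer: -152440/49 ≈ -3111.0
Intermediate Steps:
J(t, D) = 5 - t
M = -1/49 (M = 1/(5 - 1*54) = 1/(5 - 54) = 1/(-49) = -1/49 ≈ -0.020408)
M - 3111 = -1/49 - 3111 = -152440/49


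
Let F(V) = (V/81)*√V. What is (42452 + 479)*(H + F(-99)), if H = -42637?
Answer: -1830449047 - 472241*I*√11/3 ≈ -1.8304e+9 - 5.2208e+5*I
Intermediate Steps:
F(V) = V^(3/2)/81 (F(V) = (V*(1/81))*√V = (V/81)*√V = V^(3/2)/81)
(42452 + 479)*(H + F(-99)) = (42452 + 479)*(-42637 + (-99)^(3/2)/81) = 42931*(-42637 + (-297*I*√11)/81) = 42931*(-42637 - 11*I*√11/3) = -1830449047 - 472241*I*√11/3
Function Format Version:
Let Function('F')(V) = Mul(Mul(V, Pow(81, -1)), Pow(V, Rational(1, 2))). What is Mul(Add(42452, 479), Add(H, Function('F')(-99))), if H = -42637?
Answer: Add(-1830449047, Mul(Rational(-472241, 3), I, Pow(11, Rational(1, 2)))) ≈ Add(-1.8304e+9, Mul(-5.2208e+5, I))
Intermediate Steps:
Function('F')(V) = Mul(Rational(1, 81), Pow(V, Rational(3, 2))) (Function('F')(V) = Mul(Mul(V, Rational(1, 81)), Pow(V, Rational(1, 2))) = Mul(Mul(Rational(1, 81), V), Pow(V, Rational(1, 2))) = Mul(Rational(1, 81), Pow(V, Rational(3, 2))))
Mul(Add(42452, 479), Add(H, Function('F')(-99))) = Mul(Add(42452, 479), Add(-42637, Mul(Rational(1, 81), Pow(-99, Rational(3, 2))))) = Mul(42931, Add(-42637, Mul(Rational(1, 81), Mul(-297, I, Pow(11, Rational(1, 2)))))) = Mul(42931, Add(-42637, Mul(Rational(-11, 3), I, Pow(11, Rational(1, 2))))) = Add(-1830449047, Mul(Rational(-472241, 3), I, Pow(11, Rational(1, 2))))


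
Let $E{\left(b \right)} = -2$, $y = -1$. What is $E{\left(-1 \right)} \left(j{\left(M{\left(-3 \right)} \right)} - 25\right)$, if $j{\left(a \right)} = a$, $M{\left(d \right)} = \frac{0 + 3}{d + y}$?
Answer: $\frac{103}{2} \approx 51.5$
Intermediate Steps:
$M{\left(d \right)} = \frac{3}{-1 + d}$ ($M{\left(d \right)} = \frac{0 + 3}{d - 1} = \frac{3}{-1 + d}$)
$E{\left(-1 \right)} \left(j{\left(M{\left(-3 \right)} \right)} - 25\right) = - 2 \left(\frac{3}{-1 - 3} - 25\right) = - 2 \left(\frac{3}{-4} - 25\right) = - 2 \left(3 \left(- \frac{1}{4}\right) - 25\right) = - 2 \left(- \frac{3}{4} - 25\right) = \left(-2\right) \left(- \frac{103}{4}\right) = \frac{103}{2}$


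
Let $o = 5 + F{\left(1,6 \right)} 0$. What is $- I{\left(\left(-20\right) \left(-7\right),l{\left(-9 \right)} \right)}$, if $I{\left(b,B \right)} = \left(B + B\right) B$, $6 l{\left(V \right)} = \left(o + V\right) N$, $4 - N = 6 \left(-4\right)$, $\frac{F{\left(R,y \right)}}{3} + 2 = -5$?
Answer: $- \frac{6272}{9} \approx -696.89$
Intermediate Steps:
$F{\left(R,y \right)} = -21$ ($F{\left(R,y \right)} = -6 + 3 \left(-5\right) = -6 - 15 = -21$)
$o = 5$ ($o = 5 - 0 = 5 + 0 = 5$)
$N = 28$ ($N = 4 - 6 \left(-4\right) = 4 - -24 = 4 + 24 = 28$)
$l{\left(V \right)} = \frac{70}{3} + \frac{14 V}{3}$ ($l{\left(V \right)} = \frac{\left(5 + V\right) 28}{6} = \frac{140 + 28 V}{6} = \frac{70}{3} + \frac{14 V}{3}$)
$I{\left(b,B \right)} = 2 B^{2}$ ($I{\left(b,B \right)} = 2 B B = 2 B^{2}$)
$- I{\left(\left(-20\right) \left(-7\right),l{\left(-9 \right)} \right)} = - 2 \left(\frac{70}{3} + \frac{14}{3} \left(-9\right)\right)^{2} = - 2 \left(\frac{70}{3} - 42\right)^{2} = - 2 \left(- \frac{56}{3}\right)^{2} = - \frac{2 \cdot 3136}{9} = \left(-1\right) \frac{6272}{9} = - \frac{6272}{9}$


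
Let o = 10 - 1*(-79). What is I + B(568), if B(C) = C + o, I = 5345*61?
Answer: 326702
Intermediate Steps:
I = 326045
o = 89 (o = 10 + 79 = 89)
B(C) = 89 + C (B(C) = C + 89 = 89 + C)
I + B(568) = 326045 + (89 + 568) = 326045 + 657 = 326702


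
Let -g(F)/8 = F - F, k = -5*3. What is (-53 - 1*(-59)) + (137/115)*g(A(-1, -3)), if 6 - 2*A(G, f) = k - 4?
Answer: 6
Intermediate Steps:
k = -15
A(G, f) = 25/2 (A(G, f) = 3 - (-15 - 4)/2 = 3 - ½*(-19) = 3 + 19/2 = 25/2)
g(F) = 0 (g(F) = -8*(F - F) = -8*0 = 0)
(-53 - 1*(-59)) + (137/115)*g(A(-1, -3)) = (-53 - 1*(-59)) + (137/115)*0 = (-53 + 59) + (137*(1/115))*0 = 6 + (137/115)*0 = 6 + 0 = 6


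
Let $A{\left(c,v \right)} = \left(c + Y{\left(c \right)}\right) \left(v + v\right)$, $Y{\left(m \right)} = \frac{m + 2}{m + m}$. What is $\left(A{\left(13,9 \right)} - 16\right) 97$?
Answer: $\frac{287993}{13} \approx 22153.0$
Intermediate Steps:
$Y{\left(m \right)} = \frac{2 + m}{2 m}$
$A{\left(c,v \right)} = 2 v \left(c + \frac{2 + c}{2 c}\right)$ ($A{\left(c,v \right)} = \left(c + \frac{2 + c}{2 c}\right) \left(v + v\right) = \left(c + \frac{2 + c}{2 c}\right) 2 v = 2 v \left(c + \frac{2 + c}{2 c}\right)$)
$\left(A{\left(13,9 \right)} - 16\right) 97 = \left(\frac{9 \left(2 + 13 + 2 \cdot 13^{2}\right)}{13} - 16\right) 97 = \left(9 \cdot \frac{1}{13} \left(2 + 13 + 2 \cdot 169\right) - 16\right) 97 = \left(9 \cdot \frac{1}{13} \left(2 + 13 + 338\right) - 16\right) 97 = \left(9 \cdot \frac{1}{13} \cdot 353 - 16\right) 97 = \left(\frac{3177}{13} - 16\right) 97 = \frac{2969}{13} \cdot 97 = \frac{287993}{13}$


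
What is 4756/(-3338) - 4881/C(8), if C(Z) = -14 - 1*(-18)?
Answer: -8155901/6676 ≈ -1221.7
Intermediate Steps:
C(Z) = 4 (C(Z) = -14 + 18 = 4)
4756/(-3338) - 4881/C(8) = 4756/(-3338) - 4881/4 = 4756*(-1/3338) - 4881*1/4 = -2378/1669 - 4881/4 = -8155901/6676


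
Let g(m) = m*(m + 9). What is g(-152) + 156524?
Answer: 178260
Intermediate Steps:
g(m) = m*(9 + m)
g(-152) + 156524 = -152*(9 - 152) + 156524 = -152*(-143) + 156524 = 21736 + 156524 = 178260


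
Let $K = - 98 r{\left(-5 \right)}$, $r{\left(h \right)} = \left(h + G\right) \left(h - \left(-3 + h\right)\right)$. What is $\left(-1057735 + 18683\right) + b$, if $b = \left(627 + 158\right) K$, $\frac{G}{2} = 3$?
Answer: $-1269842$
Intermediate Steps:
$G = 6$ ($G = 2 \cdot 3 = 6$)
$r{\left(h \right)} = 18 + 3 h$ ($r{\left(h \right)} = \left(h + 6\right) \left(h - \left(-3 + h\right)\right) = \left(6 + h\right) 3 = 18 + 3 h$)
$K = -294$ ($K = - 98 \left(18 + 3 \left(-5\right)\right) = - 98 \left(18 - 15\right) = \left(-98\right) 3 = -294$)
$b = -230790$ ($b = \left(627 + 158\right) \left(-294\right) = 785 \left(-294\right) = -230790$)
$\left(-1057735 + 18683\right) + b = \left(-1057735 + 18683\right) - 230790 = -1039052 - 230790 = -1269842$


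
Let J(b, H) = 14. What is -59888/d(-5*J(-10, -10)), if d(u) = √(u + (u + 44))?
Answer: 7486*I*√6/3 ≈ 6112.3*I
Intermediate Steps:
d(u) = √(44 + 2*u) (d(u) = √(u + (44 + u)) = √(44 + 2*u))
-59888/d(-5*J(-10, -10)) = -59888/√(44 + 2*(-5*14)) = -59888/√(44 + 2*(-70)) = -59888/√(44 - 140) = -59888*(-I*√6/24) = -(-7486)*I*√6/3 = 7486*I*√6/3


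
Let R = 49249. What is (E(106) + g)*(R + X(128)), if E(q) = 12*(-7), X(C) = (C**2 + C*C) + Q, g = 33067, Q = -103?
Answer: 2701769462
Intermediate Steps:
X(C) = -103 + 2*C**2 (X(C) = (C**2 + C*C) - 103 = (C**2 + C**2) - 103 = 2*C**2 - 103 = -103 + 2*C**2)
E(q) = -84
(E(106) + g)*(R + X(128)) = (-84 + 33067)*(49249 + (-103 + 2*128**2)) = 32983*(49249 + (-103 + 2*16384)) = 32983*(49249 + (-103 + 32768)) = 32983*(49249 + 32665) = 32983*81914 = 2701769462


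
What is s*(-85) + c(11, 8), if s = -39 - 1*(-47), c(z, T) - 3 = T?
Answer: -669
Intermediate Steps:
c(z, T) = 3 + T
s = 8 (s = -39 + 47 = 8)
s*(-85) + c(11, 8) = 8*(-85) + (3 + 8) = -680 + 11 = -669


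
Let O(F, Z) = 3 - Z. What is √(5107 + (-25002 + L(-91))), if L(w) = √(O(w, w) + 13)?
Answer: √(-19895 + √107) ≈ 141.01*I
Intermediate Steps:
L(w) = √(16 - w) (L(w) = √((3 - w) + 13) = √(16 - w))
√(5107 + (-25002 + L(-91))) = √(5107 + (-25002 + √(16 - 1*(-91)))) = √(5107 + (-25002 + √(16 + 91))) = √(5107 + (-25002 + √107)) = √(-19895 + √107)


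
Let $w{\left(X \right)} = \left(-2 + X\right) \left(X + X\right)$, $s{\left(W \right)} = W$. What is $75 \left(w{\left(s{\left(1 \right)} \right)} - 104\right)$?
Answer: $-7950$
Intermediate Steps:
$w{\left(X \right)} = 2 X \left(-2 + X\right)$ ($w{\left(X \right)} = \left(-2 + X\right) 2 X = 2 X \left(-2 + X\right)$)
$75 \left(w{\left(s{\left(1 \right)} \right)} - 104\right) = 75 \left(2 \cdot 1 \left(-2 + 1\right) - 104\right) = 75 \left(2 \cdot 1 \left(-1\right) - 104\right) = 75 \left(-2 - 104\right) = 75 \left(-106\right) = -7950$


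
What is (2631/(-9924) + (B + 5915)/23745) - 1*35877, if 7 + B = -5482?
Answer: -939367504859/26182820 ≈ -35877.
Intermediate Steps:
B = -5489 (B = -7 - 5482 = -5489)
(2631/(-9924) + (B + 5915)/23745) - 1*35877 = (2631/(-9924) + (-5489 + 5915)/23745) - 1*35877 = (2631*(-1/9924) + 426*(1/23745)) - 35877 = (-877/3308 + 142/7915) - 35877 = -6471719/26182820 - 35877 = -939367504859/26182820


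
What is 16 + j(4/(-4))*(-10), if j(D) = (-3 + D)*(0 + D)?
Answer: -24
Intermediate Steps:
j(D) = D*(-3 + D) (j(D) = (-3 + D)*D = D*(-3 + D))
16 + j(4/(-4))*(-10) = 16 + ((4/(-4))*(-3 + 4/(-4)))*(-10) = 16 + ((4*(-1/4))*(-3 + 4*(-1/4)))*(-10) = 16 - (-3 - 1)*(-10) = 16 - 1*(-4)*(-10) = 16 + 4*(-10) = 16 - 40 = -24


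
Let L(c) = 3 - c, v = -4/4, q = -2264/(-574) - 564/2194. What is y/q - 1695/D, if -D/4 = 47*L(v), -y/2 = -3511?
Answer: 832244433533/436487120 ≈ 1906.7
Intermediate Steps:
q = 1160870/314839 (q = -2264*(-1/574) - 564*1/2194 = 1132/287 - 282/1097 = 1160870/314839 ≈ 3.6872)
y = 7022 (y = -2*(-3511) = 7022)
v = -1 (v = -4*1/4 = -1)
D = -752 (D = -188*(3 - 1*(-1)) = -188*(3 + 1) = -188*4 = -4*188 = -752)
y/q - 1695/D = 7022/(1160870/314839) - 1695/(-752) = 7022*(314839/1160870) - 1695*(-1/752) = 1105399729/580435 + 1695/752 = 832244433533/436487120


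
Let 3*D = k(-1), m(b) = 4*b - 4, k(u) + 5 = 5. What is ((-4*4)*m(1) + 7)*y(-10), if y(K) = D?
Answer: 0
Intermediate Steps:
k(u) = 0 (k(u) = -5 + 5 = 0)
m(b) = -4 + 4*b
D = 0 (D = (⅓)*0 = 0)
y(K) = 0
((-4*4)*m(1) + 7)*y(-10) = ((-4*4)*(-4 + 4*1) + 7)*0 = (-16*(-4 + 4) + 7)*0 = (-16*0 + 7)*0 = (0 + 7)*0 = 7*0 = 0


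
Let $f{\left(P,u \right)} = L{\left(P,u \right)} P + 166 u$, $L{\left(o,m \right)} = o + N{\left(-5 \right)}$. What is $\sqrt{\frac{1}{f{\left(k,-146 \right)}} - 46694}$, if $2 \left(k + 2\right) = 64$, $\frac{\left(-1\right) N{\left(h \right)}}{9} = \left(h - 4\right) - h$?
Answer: $\frac{i \sqrt{1445557336015}}{5564} \approx 216.09 i$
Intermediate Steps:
$N{\left(h \right)} = 36$ ($N{\left(h \right)} = - 9 \left(\left(h - 4\right) - h\right) = - 9 \left(\left(-4 + h\right) - h\right) = \left(-9\right) \left(-4\right) = 36$)
$k = 30$ ($k = -2 + \frac{1}{2} \cdot 64 = -2 + 32 = 30$)
$L{\left(o,m \right)} = 36 + o$ ($L{\left(o,m \right)} = o + 36 = 36 + o$)
$f{\left(P,u \right)} = 166 u + P \left(36 + P\right)$ ($f{\left(P,u \right)} = \left(36 + P\right) P + 166 u = P \left(36 + P\right) + 166 u = 166 u + P \left(36 + P\right)$)
$\sqrt{\frac{1}{f{\left(k,-146 \right)}} - 46694} = \sqrt{\frac{1}{166 \left(-146\right) + 30 \left(36 + 30\right)} - 46694} = \sqrt{\frac{1}{-24236 + 30 \cdot 66} - 46694} = \sqrt{\frac{1}{-24236 + 1980} - 46694} = \sqrt{\frac{1}{-22256} - 46694} = \sqrt{- \frac{1}{22256} - 46694} = \sqrt{- \frac{1039221665}{22256}} = \frac{i \sqrt{1445557336015}}{5564}$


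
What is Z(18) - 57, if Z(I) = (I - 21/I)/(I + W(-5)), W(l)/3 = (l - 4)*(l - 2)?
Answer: -70693/1242 ≈ -56.919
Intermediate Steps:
W(l) = 3*(-4 + l)*(-2 + l) (W(l) = 3*((l - 4)*(l - 2)) = 3*((-4 + l)*(-2 + l)) = 3*(-4 + l)*(-2 + l))
Z(I) = (I - 21/I)/(189 + I) (Z(I) = (I - 21/I)/(I + (24 - 18*(-5) + 3*(-5)²)) = (I - 21/I)/(I + (24 + 90 + 3*25)) = (I - 21/I)/(I + (24 + 90 + 75)) = (I - 21/I)/(I + 189) = (I - 21/I)/(189 + I))
Z(18) - 57 = (-21 + 18²)/(18*(189 + 18)) - 57 = (1/18)*(-21 + 324)/207 - 57 = (1/18)*(1/207)*303 - 57 = 101/1242 - 57 = -70693/1242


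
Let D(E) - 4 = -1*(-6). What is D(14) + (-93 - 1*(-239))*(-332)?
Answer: -48462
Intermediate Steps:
D(E) = 10 (D(E) = 4 - 1*(-6) = 4 + 6 = 10)
D(14) + (-93 - 1*(-239))*(-332) = 10 + (-93 - 1*(-239))*(-332) = 10 + (-93 + 239)*(-332) = 10 + 146*(-332) = 10 - 48472 = -48462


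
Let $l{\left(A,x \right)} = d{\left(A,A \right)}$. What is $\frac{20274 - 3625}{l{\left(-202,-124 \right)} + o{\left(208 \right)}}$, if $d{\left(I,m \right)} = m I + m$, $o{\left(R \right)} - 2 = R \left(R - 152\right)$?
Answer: $\frac{16649}{52252} \approx 0.31863$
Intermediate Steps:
$o{\left(R \right)} = 2 + R \left(-152 + R\right)$ ($o{\left(R \right)} = 2 + R \left(R - 152\right) = 2 + R \left(-152 + R\right)$)
$d{\left(I,m \right)} = m + I m$ ($d{\left(I,m \right)} = I m + m = m + I m$)
$l{\left(A,x \right)} = A \left(1 + A\right)$
$\frac{20274 - 3625}{l{\left(-202,-124 \right)} + o{\left(208 \right)}} = \frac{20274 - 3625}{- 202 \left(1 - 202\right) + \left(2 + 208^{2} - 31616\right)} = \frac{16649}{\left(-202\right) \left(-201\right) + \left(2 + 43264 - 31616\right)} = \frac{16649}{40602 + 11650} = \frac{16649}{52252}$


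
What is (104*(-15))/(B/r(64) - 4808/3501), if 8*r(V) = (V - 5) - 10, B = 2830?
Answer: -33452055/9878381 ≈ -3.3864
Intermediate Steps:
r(V) = -15/8 + V/8 (r(V) = ((V - 5) - 10)/8 = ((-5 + V) - 10)/8 = (-15 + V)/8 = -15/8 + V/8)
(104*(-15))/(B/r(64) - 4808/3501) = (104*(-15))/(2830/(-15/8 + (⅛)*64) - 4808/3501) = -1560/(2830/(-15/8 + 8) - 4808*1/3501) = -1560/(2830/(49/8) - 4808/3501) = -1560/(2830*(8/49) - 4808/3501) = -1560/(22640/49 - 4808/3501) = -1560/79027048/171549 = -1560*171549/79027048 = -33452055/9878381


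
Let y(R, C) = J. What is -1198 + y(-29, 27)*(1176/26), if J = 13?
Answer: -610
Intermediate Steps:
y(R, C) = 13
-1198 + y(-29, 27)*(1176/26) = -1198 + 13*(1176/26) = -1198 + 13*(1176*(1/26)) = -1198 + 13*(588/13) = -1198 + 588 = -610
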